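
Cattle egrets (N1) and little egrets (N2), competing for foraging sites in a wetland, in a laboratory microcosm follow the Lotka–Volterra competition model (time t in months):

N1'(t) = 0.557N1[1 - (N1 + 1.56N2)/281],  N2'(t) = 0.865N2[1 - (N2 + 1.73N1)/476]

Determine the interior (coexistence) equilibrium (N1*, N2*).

N1* ≈ 272, N2* ≈ 5.96

Setting both brackets to zero gives the nullclines N1 + 1.56N2 = 281 and 1.73N1 + N2 = 476.
Substituting N2 = 476 - 1.73N1 into the first: N1(1 - 1.56·1.73) = 281 - 1.56·476.
So N1* = -462/-1.7 = 272, and then N2* = 476 - 1.73·272 = 5.96.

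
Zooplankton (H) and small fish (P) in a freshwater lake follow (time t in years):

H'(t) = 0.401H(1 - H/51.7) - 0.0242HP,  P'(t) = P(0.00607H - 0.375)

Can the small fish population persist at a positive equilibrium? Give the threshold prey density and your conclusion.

The predator equation gives dP/dt > 0 only when H > 0.375/0.00607 = 61.8.
Without the predator, H → K = 51.7. Since 51.7 < 61.8, the predator cannot invade.

Threshold H = 61.8; K < 61.8, so no, the predator goes extinct.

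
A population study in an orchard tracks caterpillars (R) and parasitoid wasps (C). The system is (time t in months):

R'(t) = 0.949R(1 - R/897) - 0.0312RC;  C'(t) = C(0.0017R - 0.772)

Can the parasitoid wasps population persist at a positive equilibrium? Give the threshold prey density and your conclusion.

The predator equation gives dC/dt > 0 only when R > 0.772/0.0017 = 454.
Without the predator, R → K = 897. Since 897 > 454, the predator can invade and persist.

Threshold R = 454; K > 454, so yes, the predator persists.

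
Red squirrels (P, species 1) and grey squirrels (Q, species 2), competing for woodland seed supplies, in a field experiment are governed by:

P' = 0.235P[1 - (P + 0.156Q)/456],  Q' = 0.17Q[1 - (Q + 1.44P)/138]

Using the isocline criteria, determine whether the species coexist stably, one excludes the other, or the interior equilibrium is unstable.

species 1 excludes species 2

Compare the nullcline intercepts: K1/α12 = 456/0.156 = 2920 > K2 = 138; K2/α21 = 138/1.44 = 95.8 < K1 = 456.
Since the inequalities point opposite ways, species 1 can invade but species 2 cannot.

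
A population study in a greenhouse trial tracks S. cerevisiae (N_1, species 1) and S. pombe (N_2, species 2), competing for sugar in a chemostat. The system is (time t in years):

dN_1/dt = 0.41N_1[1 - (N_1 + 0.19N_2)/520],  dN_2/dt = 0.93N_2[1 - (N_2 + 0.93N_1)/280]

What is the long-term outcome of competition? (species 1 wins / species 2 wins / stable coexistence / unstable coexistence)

Compare the nullcline intercepts: K1/α12 = 520/0.19 = 2740 > K2 = 280; K2/α21 = 280/0.93 = 301 < K1 = 520.
Since the inequalities point opposite ways, species 1 can invade but species 2 cannot.

species 1 excludes species 2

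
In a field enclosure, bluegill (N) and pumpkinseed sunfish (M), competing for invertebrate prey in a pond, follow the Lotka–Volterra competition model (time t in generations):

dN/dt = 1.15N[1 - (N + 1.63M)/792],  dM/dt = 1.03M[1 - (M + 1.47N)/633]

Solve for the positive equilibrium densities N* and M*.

N* ≈ 172, M* ≈ 381

Setting both brackets to zero gives the nullclines N + 1.63M = 792 and 1.47N + M = 633.
Substituting M = 633 - 1.47N into the first: N(1 - 1.63·1.47) = 792 - 1.63·633.
So N* = -240/-1.4 = 172, and then M* = 633 - 1.47·172 = 381.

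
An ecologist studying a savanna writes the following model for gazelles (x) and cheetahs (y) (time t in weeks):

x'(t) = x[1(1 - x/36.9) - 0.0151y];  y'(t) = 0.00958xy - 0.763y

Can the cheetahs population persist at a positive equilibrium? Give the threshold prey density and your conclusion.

The predator equation gives dy/dt > 0 only when x > 0.763/0.00958 = 79.6.
Without the predator, x → K = 36.9. Since 36.9 < 79.6, the predator cannot invade.

Threshold x = 79.6; K < 79.6, so no, the predator goes extinct.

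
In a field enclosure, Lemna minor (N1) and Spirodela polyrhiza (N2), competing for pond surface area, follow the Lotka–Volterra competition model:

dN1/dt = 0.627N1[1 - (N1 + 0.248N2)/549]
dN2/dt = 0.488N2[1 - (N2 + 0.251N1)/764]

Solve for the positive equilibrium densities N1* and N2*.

N1* ≈ 383, N2* ≈ 668

Setting both brackets to zero gives the nullclines N1 + 0.248N2 = 549 and 0.251N1 + N2 = 764.
Substituting N2 = 764 - 0.251N1 into the first: N1(1 - 0.248·0.251) = 549 - 0.248·764.
So N1* = 360/0.938 = 383, and then N2* = 764 - 0.251·383 = 668.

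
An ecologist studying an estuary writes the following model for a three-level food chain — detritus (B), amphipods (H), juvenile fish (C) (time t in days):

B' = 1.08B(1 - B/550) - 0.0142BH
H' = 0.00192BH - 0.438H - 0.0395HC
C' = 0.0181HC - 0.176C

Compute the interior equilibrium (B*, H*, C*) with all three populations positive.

B* ≈ 480, H* ≈ 9.72, C* ≈ 12.2

From dC/dt = 0: 0.0181H* = 0.176, so H* = 9.72.
From dB/dt = 0: 1.08(1 - B*/550) = 0.0142·9.72, giving B* = 550·(1 - 0.128) = 480.
From dH/dt = 0: 0.00192·480 - 0.438 = 0.0395C*, so C* = 0.483/0.0395 = 12.2.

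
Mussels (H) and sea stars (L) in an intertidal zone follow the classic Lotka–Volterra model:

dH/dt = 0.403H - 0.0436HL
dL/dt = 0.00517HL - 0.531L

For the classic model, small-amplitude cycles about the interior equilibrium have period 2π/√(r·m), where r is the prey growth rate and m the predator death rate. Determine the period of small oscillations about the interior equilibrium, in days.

T ≈ 13.6 days

Here r = 0.403 and m = 0.531, so r·m = 0.214.
ω = √0.214 = 0.463 per day, hence T = 2π/ω ≈ 13.6 days.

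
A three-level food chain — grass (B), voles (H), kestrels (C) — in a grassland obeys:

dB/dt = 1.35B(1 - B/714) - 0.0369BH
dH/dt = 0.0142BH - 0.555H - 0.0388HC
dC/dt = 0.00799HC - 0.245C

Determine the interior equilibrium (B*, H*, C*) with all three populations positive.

From dC/dt = 0: 0.00799H* = 0.245, so H* = 30.7.
From dB/dt = 0: 1.35(1 - B*/714) = 0.0369·30.7, giving B* = 714·(1 - 0.838) = 116.
From dH/dt = 0: 0.0142·116 - 0.555 = 0.0388C*, so C* = 1.09/0.0388 = 28.

B* ≈ 116, H* ≈ 30.7, C* ≈ 28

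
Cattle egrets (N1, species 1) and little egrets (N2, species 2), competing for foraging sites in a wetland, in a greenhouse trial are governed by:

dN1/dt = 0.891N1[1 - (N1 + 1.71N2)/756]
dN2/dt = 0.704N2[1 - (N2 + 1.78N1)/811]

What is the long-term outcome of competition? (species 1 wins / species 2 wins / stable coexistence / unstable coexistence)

Compare the nullcline intercepts: K1/α12 = 756/1.71 = 442 < K2 = 811; K2/α21 = 811/1.78 = 456 < K1 = 756.
Since both are reversed, neither can invade when rare; the interior point is a saddle.

unstable coexistence (outcome depends on initial conditions)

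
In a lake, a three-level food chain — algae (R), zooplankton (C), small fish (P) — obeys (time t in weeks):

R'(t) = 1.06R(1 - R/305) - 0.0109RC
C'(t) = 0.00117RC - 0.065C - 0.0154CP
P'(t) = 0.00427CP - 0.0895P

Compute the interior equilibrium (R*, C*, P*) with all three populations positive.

From dP/dt = 0: 0.00427C* = 0.0895, so C* = 21.
From dR/dt = 0: 1.06(1 - R*/305) = 0.0109·21, giving R* = 305·(1 - 0.216) = 239.
From dC/dt = 0: 0.00117·239 - 0.065 = 0.0154P*, so P* = 0.215/0.0154 = 14.

R* ≈ 239, C* ≈ 21, P* ≈ 14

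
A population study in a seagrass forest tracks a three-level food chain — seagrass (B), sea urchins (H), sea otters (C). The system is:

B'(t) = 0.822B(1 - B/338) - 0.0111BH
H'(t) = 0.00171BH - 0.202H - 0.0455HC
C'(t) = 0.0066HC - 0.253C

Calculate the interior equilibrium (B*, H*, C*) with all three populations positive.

B* ≈ 163, H* ≈ 38.3, C* ≈ 1.69

From dC/dt = 0: 0.0066H* = 0.253, so H* = 38.3.
From dB/dt = 0: 0.822(1 - B*/338) = 0.0111·38.3, giving B* = 338·(1 - 0.518) = 163.
From dH/dt = 0: 0.00171·163 - 0.202 = 0.0455C*, so C* = 0.0768/0.0455 = 1.69.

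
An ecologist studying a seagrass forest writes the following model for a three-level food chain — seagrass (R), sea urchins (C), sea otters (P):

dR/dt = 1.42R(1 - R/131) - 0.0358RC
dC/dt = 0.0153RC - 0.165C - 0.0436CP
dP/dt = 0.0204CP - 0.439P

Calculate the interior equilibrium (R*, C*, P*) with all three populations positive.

From dP/dt = 0: 0.0204C* = 0.439, so C* = 21.5.
From dR/dt = 0: 1.42(1 - R*/131) = 0.0358·21.5, giving R* = 131·(1 - 0.543) = 59.9.
From dC/dt = 0: 0.0153·59.9 - 0.165 = 0.0436P*, so P* = 0.752/0.0436 = 17.2.

R* ≈ 59.9, C* ≈ 21.5, P* ≈ 17.2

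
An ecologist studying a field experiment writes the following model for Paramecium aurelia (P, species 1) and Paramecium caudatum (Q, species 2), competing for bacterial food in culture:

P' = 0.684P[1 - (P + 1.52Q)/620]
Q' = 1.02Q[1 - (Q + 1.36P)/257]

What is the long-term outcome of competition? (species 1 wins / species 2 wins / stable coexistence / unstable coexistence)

Compare the nullcline intercepts: K1/α12 = 620/1.52 = 408 > K2 = 257; K2/α21 = 257/1.36 = 189 < K1 = 620.
Since the inequalities point opposite ways, species 1 can invade but species 2 cannot.

species 1 excludes species 2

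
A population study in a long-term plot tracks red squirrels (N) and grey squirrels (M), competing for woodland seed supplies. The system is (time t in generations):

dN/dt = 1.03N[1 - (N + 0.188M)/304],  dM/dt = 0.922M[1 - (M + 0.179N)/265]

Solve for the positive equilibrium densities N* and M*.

N* ≈ 263, M* ≈ 218

Setting both brackets to zero gives the nullclines N + 0.188M = 304 and 0.179N + M = 265.
Substituting M = 265 - 0.179N into the first: N(1 - 0.188·0.179) = 304 - 0.188·265.
So N* = 254/0.966 = 263, and then M* = 265 - 0.179·263 = 218.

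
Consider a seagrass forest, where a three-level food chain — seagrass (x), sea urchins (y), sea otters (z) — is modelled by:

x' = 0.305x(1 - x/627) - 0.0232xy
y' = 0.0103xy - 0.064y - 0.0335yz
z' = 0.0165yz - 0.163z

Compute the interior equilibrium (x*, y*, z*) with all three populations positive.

x* ≈ 156, y* ≈ 9.88, z* ≈ 46

From dz/dt = 0: 0.0165y* = 0.163, so y* = 9.88.
From dx/dt = 0: 0.305(1 - x*/627) = 0.0232·9.88, giving x* = 627·(1 - 0.751) = 156.
From dy/dt = 0: 0.0103·156 - 0.064 = 0.0335z*, so z* = 1.54/0.0335 = 46.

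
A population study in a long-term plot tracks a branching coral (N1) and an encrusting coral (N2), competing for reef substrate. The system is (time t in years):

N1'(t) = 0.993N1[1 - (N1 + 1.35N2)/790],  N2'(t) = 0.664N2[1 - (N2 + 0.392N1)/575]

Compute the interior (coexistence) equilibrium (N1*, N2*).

Setting both brackets to zero gives the nullclines N1 + 1.35N2 = 790 and 0.392N1 + N2 = 575.
Substituting N2 = 575 - 0.392N1 into the first: N1(1 - 1.35·0.392) = 790 - 1.35·575.
So N1* = 13.8/0.471 = 29.2, and then N2* = 575 - 0.392·29.2 = 564.

N1* ≈ 29.2, N2* ≈ 564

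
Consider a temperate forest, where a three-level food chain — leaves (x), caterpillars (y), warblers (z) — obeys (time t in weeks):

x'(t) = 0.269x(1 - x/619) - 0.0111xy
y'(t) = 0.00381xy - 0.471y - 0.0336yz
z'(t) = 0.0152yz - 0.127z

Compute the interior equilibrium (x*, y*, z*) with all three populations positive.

x* ≈ 406, y* ≈ 8.36, z* ≈ 32

From dz/dt = 0: 0.0152y* = 0.127, so y* = 8.36.
From dx/dt = 0: 0.269(1 - x*/619) = 0.0111·8.36, giving x* = 619·(1 - 0.345) = 406.
From dy/dt = 0: 0.00381·406 - 0.471 = 0.0336z*, so z* = 1.07/0.0336 = 32.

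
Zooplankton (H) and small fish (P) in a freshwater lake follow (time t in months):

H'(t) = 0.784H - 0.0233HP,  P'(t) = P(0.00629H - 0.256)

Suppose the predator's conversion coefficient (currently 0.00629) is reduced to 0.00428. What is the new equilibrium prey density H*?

At the interior fixed point, setting dP/dt = 0 with P > 0 fixes H* = (predator death rate)/(HP coefficient) — independent of the other coefficients.
With the change, H* = 0.256/0.00428 = 59.8; it rises from 40.7.

H* ≈ 59.8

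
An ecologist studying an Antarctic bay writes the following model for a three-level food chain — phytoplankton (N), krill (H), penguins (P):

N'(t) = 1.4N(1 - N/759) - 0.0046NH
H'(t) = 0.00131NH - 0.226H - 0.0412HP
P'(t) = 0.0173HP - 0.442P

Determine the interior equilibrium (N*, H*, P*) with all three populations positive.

From dP/dt = 0: 0.0173H* = 0.442, so H* = 25.5.
From dN/dt = 0: 1.4(1 - N*/759) = 0.0046·25.5, giving N* = 759·(1 - 0.0839) = 695.
From dH/dt = 0: 0.00131·695 - 0.226 = 0.0412P*, so P* = 0.685/0.0412 = 16.6.

N* ≈ 695, H* ≈ 25.5, P* ≈ 16.6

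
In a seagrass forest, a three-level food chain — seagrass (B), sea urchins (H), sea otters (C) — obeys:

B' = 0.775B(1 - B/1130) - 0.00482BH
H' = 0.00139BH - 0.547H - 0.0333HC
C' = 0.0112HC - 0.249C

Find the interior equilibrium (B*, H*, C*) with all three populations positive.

B* ≈ 974, H* ≈ 22.2, C* ≈ 24.2

From dC/dt = 0: 0.0112H* = 0.249, so H* = 22.2.
From dB/dt = 0: 0.775(1 - B*/1130) = 0.00482·22.2, giving B* = 1130·(1 - 0.138) = 974.
From dH/dt = 0: 0.00139·974 - 0.547 = 0.0333C*, so C* = 0.807/0.0333 = 24.2.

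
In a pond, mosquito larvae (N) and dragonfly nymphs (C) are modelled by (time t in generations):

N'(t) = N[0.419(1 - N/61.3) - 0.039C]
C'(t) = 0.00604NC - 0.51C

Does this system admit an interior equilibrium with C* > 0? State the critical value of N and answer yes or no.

The predator equation gives dC/dt > 0 only when N > 0.51/0.00604 = 84.4.
Without the predator, N → K = 61.3. Since 61.3 < 84.4, the predator cannot invade.

Threshold N = 84.4; K < 84.4, so no, the predator goes extinct.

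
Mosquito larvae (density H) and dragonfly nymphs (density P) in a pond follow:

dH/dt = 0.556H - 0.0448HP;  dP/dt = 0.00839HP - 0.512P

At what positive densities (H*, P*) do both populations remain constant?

Set dP/dt = 0 with P > 0: 0.00839H - 0.512 = 0, so H* = 0.512/0.00839 = 61.
Set dH/dt = 0 with H > 0: 0.556 - 0.0448P = 0, so P* = 0.556/0.0448 = 12.4.

H* ≈ 61, P* ≈ 12.4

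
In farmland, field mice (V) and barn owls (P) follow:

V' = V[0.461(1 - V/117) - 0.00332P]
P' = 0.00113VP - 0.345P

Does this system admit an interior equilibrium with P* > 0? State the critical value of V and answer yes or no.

The predator equation gives dP/dt > 0 only when V > 0.345/0.00113 = 305.
Without the predator, V → K = 117. Since 117 < 305, the predator cannot invade.

Threshold V = 305; K < 305, so no, the predator goes extinct.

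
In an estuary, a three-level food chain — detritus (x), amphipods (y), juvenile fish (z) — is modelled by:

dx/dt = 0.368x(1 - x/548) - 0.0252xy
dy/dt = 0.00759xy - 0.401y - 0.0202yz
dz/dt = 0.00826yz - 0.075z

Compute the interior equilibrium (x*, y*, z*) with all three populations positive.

x* ≈ 207, y* ≈ 9.08, z* ≈ 58

From dz/dt = 0: 0.00826y* = 0.075, so y* = 9.08.
From dx/dt = 0: 0.368(1 - x*/548) = 0.0252·9.08, giving x* = 548·(1 - 0.622) = 207.
From dy/dt = 0: 0.00759·207 - 0.401 = 0.0202z*, so z* = 1.17/0.0202 = 58.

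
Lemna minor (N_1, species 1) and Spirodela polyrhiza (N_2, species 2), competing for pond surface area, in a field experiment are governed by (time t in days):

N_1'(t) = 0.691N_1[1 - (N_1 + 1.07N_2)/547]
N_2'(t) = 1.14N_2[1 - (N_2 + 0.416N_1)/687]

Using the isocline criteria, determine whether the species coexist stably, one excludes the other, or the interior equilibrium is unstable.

species 2 excludes species 1

Compare the nullcline intercepts: K1/α12 = 547/1.07 = 511 < K2 = 687; K2/α21 = 687/0.416 = 1650 > K1 = 547.
Since the inequalities point opposite ways, species 2 can invade but species 1 cannot.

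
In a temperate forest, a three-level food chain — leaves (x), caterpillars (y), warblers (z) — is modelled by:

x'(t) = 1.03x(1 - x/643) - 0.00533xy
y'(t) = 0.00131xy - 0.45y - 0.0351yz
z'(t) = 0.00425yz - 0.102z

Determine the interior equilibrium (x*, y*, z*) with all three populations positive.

From dz/dt = 0: 0.00425y* = 0.102, so y* = 24.
From dx/dt = 0: 1.03(1 - x*/643) = 0.00533·24, giving x* = 643·(1 - 0.124) = 563.
From dy/dt = 0: 0.00131·563 - 0.45 = 0.0351z*, so z* = 0.288/0.0351 = 8.2.

x* ≈ 563, y* ≈ 24, z* ≈ 8.2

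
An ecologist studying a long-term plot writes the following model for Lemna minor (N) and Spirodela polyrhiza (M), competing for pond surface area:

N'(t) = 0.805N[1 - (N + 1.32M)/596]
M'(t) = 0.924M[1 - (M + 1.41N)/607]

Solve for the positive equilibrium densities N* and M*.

N* ≈ 238, M* ≈ 271

Setting both brackets to zero gives the nullclines N + 1.32M = 596 and 1.41N + M = 607.
Substituting M = 607 - 1.41N into the first: N(1 - 1.32·1.41) = 596 - 1.32·607.
So N* = -205/-0.861 = 238, and then M* = 607 - 1.41·238 = 271.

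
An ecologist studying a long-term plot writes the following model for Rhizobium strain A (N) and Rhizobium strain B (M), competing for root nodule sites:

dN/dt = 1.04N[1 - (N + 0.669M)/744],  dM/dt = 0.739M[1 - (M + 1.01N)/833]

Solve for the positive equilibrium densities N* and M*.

Setting both brackets to zero gives the nullclines N + 0.669M = 744 and 1.01N + M = 833.
Substituting M = 833 - 1.01N into the first: N(1 - 0.669·1.01) = 744 - 0.669·833.
So N* = 187/0.324 = 576, and then M* = 833 - 1.01·576 = 251.

N* ≈ 576, M* ≈ 251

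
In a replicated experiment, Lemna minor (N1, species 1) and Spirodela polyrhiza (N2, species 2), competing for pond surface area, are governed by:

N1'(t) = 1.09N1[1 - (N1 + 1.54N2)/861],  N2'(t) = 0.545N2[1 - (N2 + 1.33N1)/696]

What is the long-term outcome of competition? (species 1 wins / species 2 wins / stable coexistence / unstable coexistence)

unstable coexistence (outcome depends on initial conditions)

Compare the nullcline intercepts: K1/α12 = 861/1.54 = 559 < K2 = 696; K2/α21 = 696/1.33 = 523 < K1 = 861.
Since both are reversed, neither can invade when rare; the interior point is a saddle.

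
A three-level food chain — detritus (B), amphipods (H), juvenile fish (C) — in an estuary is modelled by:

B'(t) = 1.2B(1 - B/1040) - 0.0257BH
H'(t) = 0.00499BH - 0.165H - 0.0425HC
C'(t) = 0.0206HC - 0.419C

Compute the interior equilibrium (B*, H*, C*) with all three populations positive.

From dC/dt = 0: 0.0206H* = 0.419, so H* = 20.3.
From dB/dt = 0: 1.2(1 - B*/1040) = 0.0257·20.3, giving B* = 1040·(1 - 0.436) = 587.
From dH/dt = 0: 0.00499·587 - 0.165 = 0.0425C*, so C* = 2.76/0.0425 = 65.

B* ≈ 587, H* ≈ 20.3, C* ≈ 65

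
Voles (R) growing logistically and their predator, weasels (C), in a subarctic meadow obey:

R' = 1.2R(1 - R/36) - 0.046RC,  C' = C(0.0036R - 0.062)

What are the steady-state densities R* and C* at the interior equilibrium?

R* ≈ 17.2, C* ≈ 13.6

From dC/dt = 0 with C > 0: 0.0036R* = 0.062, so R* = 17.2.
Substitute into dR/dt = 0: 1.2(1 - 17.2/36) = 0.046C*.
The bracket is 0.522, giving C* = 0.626/0.046 = 13.6.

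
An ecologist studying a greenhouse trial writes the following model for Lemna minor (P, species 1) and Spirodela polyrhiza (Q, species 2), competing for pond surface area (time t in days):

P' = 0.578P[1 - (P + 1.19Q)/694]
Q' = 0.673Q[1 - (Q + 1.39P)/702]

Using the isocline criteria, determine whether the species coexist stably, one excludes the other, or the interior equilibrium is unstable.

Compare the nullcline intercepts: K1/α12 = 694/1.19 = 583 < K2 = 702; K2/α21 = 702/1.39 = 505 < K1 = 694.
Since both are reversed, neither can invade when rare; the interior point is a saddle.

unstable coexistence (outcome depends on initial conditions)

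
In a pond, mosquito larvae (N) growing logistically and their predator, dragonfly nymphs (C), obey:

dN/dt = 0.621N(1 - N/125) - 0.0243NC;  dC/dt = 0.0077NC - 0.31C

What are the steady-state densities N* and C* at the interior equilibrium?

From dC/dt = 0 with C > 0: 0.0077N* = 0.31, so N* = 40.3.
Substitute into dN/dt = 0: 0.621(1 - 40.3/125) = 0.0243C*.
The bracket is 0.678, giving C* = 0.421/0.0243 = 17.3.

N* ≈ 40.3, C* ≈ 17.3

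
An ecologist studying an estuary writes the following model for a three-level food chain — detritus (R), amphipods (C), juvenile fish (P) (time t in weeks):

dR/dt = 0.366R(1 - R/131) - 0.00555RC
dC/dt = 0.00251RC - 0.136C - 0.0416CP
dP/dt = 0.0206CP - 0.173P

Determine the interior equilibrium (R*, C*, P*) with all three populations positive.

From dP/dt = 0: 0.0206C* = 0.173, so C* = 8.4.
From dR/dt = 0: 0.366(1 - R*/131) = 0.00555·8.4, giving R* = 131·(1 - 0.127) = 114.
From dC/dt = 0: 0.00251·114 - 0.136 = 0.0416P*, so P* = 0.151/0.0416 = 3.63.

R* ≈ 114, C* ≈ 8.4, P* ≈ 3.63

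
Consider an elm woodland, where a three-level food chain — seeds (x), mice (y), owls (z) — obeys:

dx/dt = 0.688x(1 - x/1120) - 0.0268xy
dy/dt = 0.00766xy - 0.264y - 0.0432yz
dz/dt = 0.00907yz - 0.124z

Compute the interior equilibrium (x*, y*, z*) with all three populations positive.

x* ≈ 524, y* ≈ 13.7, z* ≈ 86.7

From dz/dt = 0: 0.00907y* = 0.124, so y* = 13.7.
From dx/dt = 0: 0.688(1 - x*/1120) = 0.0268·13.7, giving x* = 1120·(1 - 0.533) = 524.
From dy/dt = 0: 0.00766·524 - 0.264 = 0.0432z*, so z* = 3.75/0.0432 = 86.7.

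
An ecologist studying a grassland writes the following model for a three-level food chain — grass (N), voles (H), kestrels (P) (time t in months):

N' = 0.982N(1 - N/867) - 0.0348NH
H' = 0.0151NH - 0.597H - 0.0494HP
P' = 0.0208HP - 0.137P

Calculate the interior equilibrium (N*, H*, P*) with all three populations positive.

From dP/dt = 0: 0.0208H* = 0.137, so H* = 6.59.
From dN/dt = 0: 0.982(1 - N*/867) = 0.0348·6.59, giving N* = 867·(1 - 0.233) = 665.
From dH/dt = 0: 0.0151·665 - 0.597 = 0.0494P*, so P* = 9.44/0.0494 = 191.

N* ≈ 665, H* ≈ 6.59, P* ≈ 191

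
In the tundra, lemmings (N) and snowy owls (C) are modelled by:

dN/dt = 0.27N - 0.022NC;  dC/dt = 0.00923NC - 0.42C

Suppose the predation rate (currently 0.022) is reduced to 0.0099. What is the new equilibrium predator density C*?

C* ≈ 27.3

At the interior fixed point, setting dN/dt = 0 with N > 0 fixes C* = (prey growth rate)/(NC coefficient) — independent of the other coefficients.
With the change, C* = 0.27/0.0099 = 27.3; it rises from 12.3.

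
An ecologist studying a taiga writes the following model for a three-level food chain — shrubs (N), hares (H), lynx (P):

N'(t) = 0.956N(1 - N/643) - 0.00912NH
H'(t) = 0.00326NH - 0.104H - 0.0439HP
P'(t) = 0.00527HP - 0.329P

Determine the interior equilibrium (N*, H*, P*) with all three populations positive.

From dP/dt = 0: 0.00527H* = 0.329, so H* = 62.4.
From dN/dt = 0: 0.956(1 - N*/643) = 0.00912·62.4, giving N* = 643·(1 - 0.596) = 260.
From dH/dt = 0: 0.00326·260 - 0.104 = 0.0439P*, so P* = 0.744/0.0439 = 16.9.

N* ≈ 260, H* ≈ 62.4, P* ≈ 16.9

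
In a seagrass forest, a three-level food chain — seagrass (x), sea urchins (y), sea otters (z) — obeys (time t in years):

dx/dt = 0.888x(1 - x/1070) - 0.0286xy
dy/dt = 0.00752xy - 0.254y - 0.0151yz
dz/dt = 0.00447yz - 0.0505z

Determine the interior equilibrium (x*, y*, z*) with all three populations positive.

From dz/dt = 0: 0.00447y* = 0.0505, so y* = 11.3.
From dx/dt = 0: 0.888(1 - x*/1070) = 0.0286·11.3, giving x* = 1070·(1 - 0.364) = 681.
From dy/dt = 0: 0.00752·681 - 0.254 = 0.0151z*, so z* = 4.86/0.0151 = 322.

x* ≈ 681, y* ≈ 11.3, z* ≈ 322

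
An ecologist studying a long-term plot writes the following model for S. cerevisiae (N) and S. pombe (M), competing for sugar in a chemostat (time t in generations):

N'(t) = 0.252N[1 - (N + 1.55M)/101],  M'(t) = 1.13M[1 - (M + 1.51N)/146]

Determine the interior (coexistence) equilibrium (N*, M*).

N* ≈ 93.5, M* ≈ 4.86

Setting both brackets to zero gives the nullclines N + 1.55M = 101 and 1.51N + M = 146.
Substituting M = 146 - 1.51N into the first: N(1 - 1.55·1.51) = 101 - 1.55·146.
So N* = -125/-1.34 = 93.5, and then M* = 146 - 1.51·93.5 = 4.86.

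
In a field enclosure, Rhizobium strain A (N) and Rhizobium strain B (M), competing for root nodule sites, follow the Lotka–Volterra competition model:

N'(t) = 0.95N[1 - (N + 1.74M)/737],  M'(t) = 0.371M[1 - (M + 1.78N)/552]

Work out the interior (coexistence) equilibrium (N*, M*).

Setting both brackets to zero gives the nullclines N + 1.74M = 737 and 1.78N + M = 552.
Substituting M = 552 - 1.78N into the first: N(1 - 1.74·1.78) = 737 - 1.74·552.
So N* = -223/-2.1 = 107, and then M* = 552 - 1.78·107 = 362.

N* ≈ 107, M* ≈ 362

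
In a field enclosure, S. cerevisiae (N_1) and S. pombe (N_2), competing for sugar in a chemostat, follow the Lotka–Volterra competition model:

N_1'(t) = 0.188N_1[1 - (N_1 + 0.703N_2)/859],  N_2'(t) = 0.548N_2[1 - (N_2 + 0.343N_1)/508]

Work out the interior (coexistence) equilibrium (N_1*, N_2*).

Setting both brackets to zero gives the nullclines N_1 + 0.703N_2 = 859 and 0.343N_1 + N_2 = 508.
Substituting N_2 = 508 - 0.343N_1 into the first: N_1(1 - 0.703·0.343) = 859 - 0.703·508.
So N_1* = 502/0.759 = 661, and then N_2* = 508 - 0.343·661 = 281.

N_1* ≈ 661, N_2* ≈ 281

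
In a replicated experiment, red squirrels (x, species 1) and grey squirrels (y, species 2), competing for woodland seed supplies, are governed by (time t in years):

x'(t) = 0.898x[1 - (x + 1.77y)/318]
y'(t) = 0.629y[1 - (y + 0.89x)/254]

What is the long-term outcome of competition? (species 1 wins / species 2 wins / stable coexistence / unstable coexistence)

unstable coexistence (outcome depends on initial conditions)

Compare the nullcline intercepts: K1/α12 = 318/1.77 = 180 < K2 = 254; K2/α21 = 254/0.89 = 285 < K1 = 318.
Since both are reversed, neither can invade when rare; the interior point is a saddle.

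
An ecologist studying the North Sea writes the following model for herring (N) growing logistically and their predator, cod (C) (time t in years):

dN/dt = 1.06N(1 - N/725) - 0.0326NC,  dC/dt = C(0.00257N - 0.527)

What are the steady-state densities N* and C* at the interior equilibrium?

From dC/dt = 0 with C > 0: 0.00257N* = 0.527, so N* = 205.
Substitute into dN/dt = 0: 1.06(1 - 205/725) = 0.0326C*.
The bracket is 0.717, giving C* = 0.76/0.0326 = 23.3.

N* ≈ 205, C* ≈ 23.3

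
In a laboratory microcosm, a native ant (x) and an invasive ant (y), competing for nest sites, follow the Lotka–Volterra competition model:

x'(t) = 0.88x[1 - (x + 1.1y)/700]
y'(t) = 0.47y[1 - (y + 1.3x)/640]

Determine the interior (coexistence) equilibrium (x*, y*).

Setting both brackets to zero gives the nullclines x + 1.1y = 700 and 1.3x + y = 640.
Substituting y = 640 - 1.3x into the first: x(1 - 1.1·1.3) = 700 - 1.1·640.
So x* = -4/-0.43 = 9.3, and then y* = 640 - 1.3·9.3 = 628.

x* ≈ 9.3, y* ≈ 628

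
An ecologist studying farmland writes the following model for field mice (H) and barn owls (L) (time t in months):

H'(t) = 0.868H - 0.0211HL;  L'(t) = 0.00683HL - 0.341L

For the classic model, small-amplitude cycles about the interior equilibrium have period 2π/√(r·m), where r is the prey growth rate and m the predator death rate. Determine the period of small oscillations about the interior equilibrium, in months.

T ≈ 11.5 months

Here r = 0.868 and m = 0.341, so r·m = 0.296.
ω = √0.296 = 0.544 per month, hence T = 2π/ω ≈ 11.5 months.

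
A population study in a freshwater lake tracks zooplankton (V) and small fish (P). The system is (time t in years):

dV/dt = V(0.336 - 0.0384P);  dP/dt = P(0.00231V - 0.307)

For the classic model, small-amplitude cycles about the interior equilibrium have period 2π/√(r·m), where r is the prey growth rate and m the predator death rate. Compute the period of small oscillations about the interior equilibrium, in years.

Here r = 0.336 and m = 0.307, so r·m = 0.103.
ω = √0.103 = 0.321 per year, hence T = 2π/ω ≈ 19.6 years.

T ≈ 19.6 years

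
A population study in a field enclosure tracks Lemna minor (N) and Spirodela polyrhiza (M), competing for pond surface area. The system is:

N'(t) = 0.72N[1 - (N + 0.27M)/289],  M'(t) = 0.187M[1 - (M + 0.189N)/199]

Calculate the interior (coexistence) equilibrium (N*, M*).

Setting both brackets to zero gives the nullclines N + 0.27M = 289 and 0.189N + M = 199.
Substituting M = 199 - 0.189N into the first: N(1 - 0.27·0.189) = 289 - 0.27·199.
So N* = 235/0.949 = 248, and then M* = 199 - 0.189·248 = 152.

N* ≈ 248, M* ≈ 152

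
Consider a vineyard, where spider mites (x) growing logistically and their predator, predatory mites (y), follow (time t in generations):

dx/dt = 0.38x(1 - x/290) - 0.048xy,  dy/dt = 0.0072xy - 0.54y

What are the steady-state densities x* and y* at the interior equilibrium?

x* ≈ 75, y* ≈ 5.87

From dy/dt = 0 with y > 0: 0.0072x* = 0.54, so x* = 75.
Substitute into dx/dt = 0: 0.38(1 - 75/290) = 0.048y*.
The bracket is 0.741, giving y* = 0.282/0.048 = 5.87.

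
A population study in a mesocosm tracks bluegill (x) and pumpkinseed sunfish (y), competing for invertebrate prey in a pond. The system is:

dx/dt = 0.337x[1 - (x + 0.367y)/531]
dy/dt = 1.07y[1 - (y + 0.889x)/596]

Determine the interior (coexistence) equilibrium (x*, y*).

Setting both brackets to zero gives the nullclines x + 0.367y = 531 and 0.889x + y = 596.
Substituting y = 596 - 0.889x into the first: x(1 - 0.367·0.889) = 531 - 0.367·596.
So x* = 312/0.674 = 463, and then y* = 596 - 0.889·463 = 184.

x* ≈ 463, y* ≈ 184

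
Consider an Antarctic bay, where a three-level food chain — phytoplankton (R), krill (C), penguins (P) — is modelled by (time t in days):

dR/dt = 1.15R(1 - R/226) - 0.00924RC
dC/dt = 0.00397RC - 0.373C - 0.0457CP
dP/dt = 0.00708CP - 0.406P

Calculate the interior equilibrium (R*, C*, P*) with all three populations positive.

From dP/dt = 0: 0.00708C* = 0.406, so C* = 57.3.
From dR/dt = 0: 1.15(1 - R*/226) = 0.00924·57.3, giving R* = 226·(1 - 0.461) = 122.
From dC/dt = 0: 0.00397·122 - 0.373 = 0.0457P*, so P* = 0.111/0.0457 = 2.43.

R* ≈ 122, C* ≈ 57.3, P* ≈ 2.43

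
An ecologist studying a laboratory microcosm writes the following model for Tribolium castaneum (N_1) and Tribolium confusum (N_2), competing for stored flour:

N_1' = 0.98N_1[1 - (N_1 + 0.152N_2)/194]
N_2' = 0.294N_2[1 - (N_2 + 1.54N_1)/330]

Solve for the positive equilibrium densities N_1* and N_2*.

N_1* ≈ 188, N_2* ≈ 40.8

Setting both brackets to zero gives the nullclines N_1 + 0.152N_2 = 194 and 1.54N_1 + N_2 = 330.
Substituting N_2 = 330 - 1.54N_1 into the first: N_1(1 - 0.152·1.54) = 194 - 0.152·330.
So N_1* = 144/0.766 = 188, and then N_2* = 330 - 1.54·188 = 40.8.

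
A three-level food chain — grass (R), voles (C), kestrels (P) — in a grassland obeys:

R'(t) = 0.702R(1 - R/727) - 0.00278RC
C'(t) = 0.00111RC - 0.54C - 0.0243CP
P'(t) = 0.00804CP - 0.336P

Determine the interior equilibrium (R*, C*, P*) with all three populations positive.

R* ≈ 607, C* ≈ 41.8, P* ≈ 5.49

From dP/dt = 0: 0.00804C* = 0.336, so C* = 41.8.
From dR/dt = 0: 0.702(1 - R*/727) = 0.00278·41.8, giving R* = 727·(1 - 0.165) = 607.
From dC/dt = 0: 0.00111·607 - 0.54 = 0.0243P*, so P* = 0.133/0.0243 = 5.49.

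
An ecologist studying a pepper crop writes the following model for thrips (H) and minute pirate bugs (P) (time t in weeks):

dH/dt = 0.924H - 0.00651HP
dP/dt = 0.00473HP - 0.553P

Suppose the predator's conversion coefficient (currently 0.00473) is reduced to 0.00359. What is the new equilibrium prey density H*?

At the interior fixed point, setting dP/dt = 0 with P > 0 fixes H* = (predator death rate)/(HP coefficient) — independent of the other coefficients.
With the change, H* = 0.553/0.00359 = 154; it rises from 117.

H* ≈ 154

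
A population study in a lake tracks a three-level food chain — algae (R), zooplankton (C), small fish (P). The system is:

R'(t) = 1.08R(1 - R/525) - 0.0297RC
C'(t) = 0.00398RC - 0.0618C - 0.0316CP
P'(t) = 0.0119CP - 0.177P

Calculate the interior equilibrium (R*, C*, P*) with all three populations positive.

From dP/dt = 0: 0.0119C* = 0.177, so C* = 14.9.
From dR/dt = 0: 1.08(1 - R*/525) = 0.0297·14.9, giving R* = 525·(1 - 0.409) = 310.
From dC/dt = 0: 0.00398·310 - 0.0618 = 0.0316P*, so P* = 1.17/0.0316 = 37.1.

R* ≈ 310, C* ≈ 14.9, P* ≈ 37.1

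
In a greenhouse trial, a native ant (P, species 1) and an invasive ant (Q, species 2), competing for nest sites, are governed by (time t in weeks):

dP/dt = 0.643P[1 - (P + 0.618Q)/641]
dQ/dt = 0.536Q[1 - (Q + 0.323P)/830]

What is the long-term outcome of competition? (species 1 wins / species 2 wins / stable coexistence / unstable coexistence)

stable coexistence

Compare the nullcline intercepts: K1/α12 = 641/0.618 = 1040 > K2 = 830; K2/α21 = 830/0.323 = 2570 > K1 = 641.
Since both inequalities hold, each species can invade when rare, so the interior equilibrium is stable.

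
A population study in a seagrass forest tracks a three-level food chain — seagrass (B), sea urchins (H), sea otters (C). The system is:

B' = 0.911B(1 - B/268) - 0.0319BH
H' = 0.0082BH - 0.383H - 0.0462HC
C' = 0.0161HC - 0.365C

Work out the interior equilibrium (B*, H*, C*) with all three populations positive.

B* ≈ 55.2, H* ≈ 22.7, C* ≈ 1.52

From dC/dt = 0: 0.0161H* = 0.365, so H* = 22.7.
From dB/dt = 0: 0.911(1 - B*/268) = 0.0319·22.7, giving B* = 268·(1 - 0.794) = 55.2.
From dH/dt = 0: 0.0082·55.2 - 0.383 = 0.0462C*, so C* = 0.07/0.0462 = 1.52.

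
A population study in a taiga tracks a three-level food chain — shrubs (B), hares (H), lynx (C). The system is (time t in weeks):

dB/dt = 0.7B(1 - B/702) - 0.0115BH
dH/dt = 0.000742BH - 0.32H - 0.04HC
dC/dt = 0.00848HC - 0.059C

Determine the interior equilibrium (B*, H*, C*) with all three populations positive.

From dC/dt = 0: 0.00848H* = 0.059, so H* = 6.96.
From dB/dt = 0: 0.7(1 - B*/702) = 0.0115·6.96, giving B* = 702·(1 - 0.114) = 622.
From dH/dt = 0: 0.000742·622 - 0.32 = 0.04C*, so C* = 0.141/0.04 = 3.53.

B* ≈ 622, H* ≈ 6.96, C* ≈ 3.53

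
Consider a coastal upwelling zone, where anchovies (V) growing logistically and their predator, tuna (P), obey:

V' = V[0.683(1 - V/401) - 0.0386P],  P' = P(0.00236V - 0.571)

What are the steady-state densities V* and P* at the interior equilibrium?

From dP/dt = 0 with P > 0: 0.00236V* = 0.571, so V* = 242.
Substitute into dV/dt = 0: 0.683(1 - 242/401) = 0.0386P*.
The bracket is 0.397, giving P* = 0.271/0.0386 = 7.02.

V* ≈ 242, P* ≈ 7.02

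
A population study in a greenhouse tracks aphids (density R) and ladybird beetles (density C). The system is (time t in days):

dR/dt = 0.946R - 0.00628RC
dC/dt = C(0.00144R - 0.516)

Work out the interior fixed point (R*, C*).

Set dC/dt = 0 with C > 0: 0.00144R - 0.516 = 0, so R* = 0.516/0.00144 = 358.
Set dR/dt = 0 with R > 0: 0.946 - 0.00628C = 0, so C* = 0.946/0.00628 = 151.

R* ≈ 358, C* ≈ 151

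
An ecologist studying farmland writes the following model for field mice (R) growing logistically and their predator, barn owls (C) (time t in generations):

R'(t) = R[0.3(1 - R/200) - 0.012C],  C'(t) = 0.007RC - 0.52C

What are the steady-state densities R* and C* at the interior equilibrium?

From dC/dt = 0 with C > 0: 0.007R* = 0.52, so R* = 74.3.
Substitute into dR/dt = 0: 0.3(1 - 74.3/200) = 0.012C*.
The bracket is 0.629, giving C* = 0.189/0.012 = 15.7.

R* ≈ 74.3, C* ≈ 15.7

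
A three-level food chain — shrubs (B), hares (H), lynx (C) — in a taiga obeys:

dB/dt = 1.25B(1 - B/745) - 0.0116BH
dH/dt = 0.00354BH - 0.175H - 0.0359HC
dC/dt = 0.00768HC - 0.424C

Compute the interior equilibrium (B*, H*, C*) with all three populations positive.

From dC/dt = 0: 0.00768H* = 0.424, so H* = 55.2.
From dB/dt = 0: 1.25(1 - B*/745) = 0.0116·55.2, giving B* = 745·(1 - 0.512) = 363.
From dH/dt = 0: 0.00354·363 - 0.175 = 0.0359C*, so C* = 1.11/0.0359 = 31.

B* ≈ 363, H* ≈ 55.2, C* ≈ 31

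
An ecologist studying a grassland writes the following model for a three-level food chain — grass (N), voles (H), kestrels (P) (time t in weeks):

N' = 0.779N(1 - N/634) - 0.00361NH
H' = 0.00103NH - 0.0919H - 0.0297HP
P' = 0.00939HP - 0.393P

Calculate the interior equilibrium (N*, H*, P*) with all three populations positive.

From dP/dt = 0: 0.00939H* = 0.393, so H* = 41.9.
From dN/dt = 0: 0.779(1 - N*/634) = 0.00361·41.9, giving N* = 634·(1 - 0.194) = 511.
From dH/dt = 0: 0.00103·511 - 0.0919 = 0.0297P*, so P* = 0.434/0.0297 = 14.6.

N* ≈ 511, H* ≈ 41.9, P* ≈ 14.6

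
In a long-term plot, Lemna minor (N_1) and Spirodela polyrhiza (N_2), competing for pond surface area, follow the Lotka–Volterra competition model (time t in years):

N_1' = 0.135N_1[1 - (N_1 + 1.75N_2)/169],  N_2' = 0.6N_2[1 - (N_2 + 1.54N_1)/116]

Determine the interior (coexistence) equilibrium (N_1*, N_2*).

N_1* ≈ 20.1, N_2* ≈ 85.1

Setting both brackets to zero gives the nullclines N_1 + 1.75N_2 = 169 and 1.54N_1 + N_2 = 116.
Substituting N_2 = 116 - 1.54N_1 into the first: N_1(1 - 1.75·1.54) = 169 - 1.75·116.
So N_1* = -34/-1.7 = 20.1, and then N_2* = 116 - 1.54·20.1 = 85.1.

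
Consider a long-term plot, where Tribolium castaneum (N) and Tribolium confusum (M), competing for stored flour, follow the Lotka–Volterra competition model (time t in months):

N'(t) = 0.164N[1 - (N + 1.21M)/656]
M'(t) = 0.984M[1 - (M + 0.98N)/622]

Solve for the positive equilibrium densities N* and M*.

N* ≈ 520, M* ≈ 112

Setting both brackets to zero gives the nullclines N + 1.21M = 656 and 0.98N + M = 622.
Substituting M = 622 - 0.98N into the first: N(1 - 1.21·0.98) = 656 - 1.21·622.
So N* = -96.6/-0.186 = 520, and then M* = 622 - 0.98·520 = 112.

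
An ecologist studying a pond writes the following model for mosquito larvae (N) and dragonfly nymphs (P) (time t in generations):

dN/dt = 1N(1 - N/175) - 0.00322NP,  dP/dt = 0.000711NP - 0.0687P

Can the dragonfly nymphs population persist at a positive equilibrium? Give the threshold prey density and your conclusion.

Threshold N = 96.6; K > 96.6, so yes, the predator persists.

The predator equation gives dP/dt > 0 only when N > 0.0687/0.000711 = 96.6.
Without the predator, N → K = 175. Since 175 > 96.6, the predator can invade and persist.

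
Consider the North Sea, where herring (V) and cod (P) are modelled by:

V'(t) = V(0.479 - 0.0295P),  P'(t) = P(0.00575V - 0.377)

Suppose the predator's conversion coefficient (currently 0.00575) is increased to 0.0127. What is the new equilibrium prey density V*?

V* ≈ 29.7

At the interior fixed point, setting dP/dt = 0 with P > 0 fixes V* = (predator death rate)/(VP coefficient) — independent of the other coefficients.
With the change, V* = 0.377/0.0127 = 29.7; it falls from 65.6.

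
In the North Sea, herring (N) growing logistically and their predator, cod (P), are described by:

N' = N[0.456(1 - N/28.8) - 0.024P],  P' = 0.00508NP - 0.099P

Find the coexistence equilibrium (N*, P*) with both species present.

From dP/dt = 0 with P > 0: 0.00508N* = 0.099, so N* = 19.5.
Substitute into dN/dt = 0: 0.456(1 - 19.5/28.8) = 0.024P*.
The bracket is 0.323, giving P* = 0.147/0.024 = 6.14.

N* ≈ 19.5, P* ≈ 6.14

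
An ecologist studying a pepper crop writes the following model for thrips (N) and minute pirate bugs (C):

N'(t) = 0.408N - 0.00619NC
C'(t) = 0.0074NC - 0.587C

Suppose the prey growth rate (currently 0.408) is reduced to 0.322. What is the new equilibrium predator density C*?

At the interior fixed point, setting dN/dt = 0 with N > 0 fixes C* = (prey growth rate)/(NC coefficient) — independent of the other coefficients.
With the change, C* = 0.322/0.00619 = 52; it falls from 65.9.

C* ≈ 52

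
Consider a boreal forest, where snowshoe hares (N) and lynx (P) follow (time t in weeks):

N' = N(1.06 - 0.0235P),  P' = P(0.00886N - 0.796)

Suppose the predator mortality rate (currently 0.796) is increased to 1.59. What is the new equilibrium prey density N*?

N* ≈ 179

At the interior fixed point, setting dP/dt = 0 with P > 0 fixes N* = (predator death rate)/(NP coefficient) — independent of the other coefficients.
With the change, N* = 1.59/0.00886 = 179; it rises from 89.8.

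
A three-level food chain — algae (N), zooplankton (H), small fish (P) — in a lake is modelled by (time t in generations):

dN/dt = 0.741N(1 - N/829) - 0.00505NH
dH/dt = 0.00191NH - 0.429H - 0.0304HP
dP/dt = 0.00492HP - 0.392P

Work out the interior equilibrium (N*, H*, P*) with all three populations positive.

From dP/dt = 0: 0.00492H* = 0.392, so H* = 79.7.
From dN/dt = 0: 0.741(1 - N*/829) = 0.00505·79.7, giving N* = 829·(1 - 0.543) = 379.
From dH/dt = 0: 0.00191·379 - 0.429 = 0.0304P*, so P* = 0.295/0.0304 = 9.69.

N* ≈ 379, H* ≈ 79.7, P* ≈ 9.69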